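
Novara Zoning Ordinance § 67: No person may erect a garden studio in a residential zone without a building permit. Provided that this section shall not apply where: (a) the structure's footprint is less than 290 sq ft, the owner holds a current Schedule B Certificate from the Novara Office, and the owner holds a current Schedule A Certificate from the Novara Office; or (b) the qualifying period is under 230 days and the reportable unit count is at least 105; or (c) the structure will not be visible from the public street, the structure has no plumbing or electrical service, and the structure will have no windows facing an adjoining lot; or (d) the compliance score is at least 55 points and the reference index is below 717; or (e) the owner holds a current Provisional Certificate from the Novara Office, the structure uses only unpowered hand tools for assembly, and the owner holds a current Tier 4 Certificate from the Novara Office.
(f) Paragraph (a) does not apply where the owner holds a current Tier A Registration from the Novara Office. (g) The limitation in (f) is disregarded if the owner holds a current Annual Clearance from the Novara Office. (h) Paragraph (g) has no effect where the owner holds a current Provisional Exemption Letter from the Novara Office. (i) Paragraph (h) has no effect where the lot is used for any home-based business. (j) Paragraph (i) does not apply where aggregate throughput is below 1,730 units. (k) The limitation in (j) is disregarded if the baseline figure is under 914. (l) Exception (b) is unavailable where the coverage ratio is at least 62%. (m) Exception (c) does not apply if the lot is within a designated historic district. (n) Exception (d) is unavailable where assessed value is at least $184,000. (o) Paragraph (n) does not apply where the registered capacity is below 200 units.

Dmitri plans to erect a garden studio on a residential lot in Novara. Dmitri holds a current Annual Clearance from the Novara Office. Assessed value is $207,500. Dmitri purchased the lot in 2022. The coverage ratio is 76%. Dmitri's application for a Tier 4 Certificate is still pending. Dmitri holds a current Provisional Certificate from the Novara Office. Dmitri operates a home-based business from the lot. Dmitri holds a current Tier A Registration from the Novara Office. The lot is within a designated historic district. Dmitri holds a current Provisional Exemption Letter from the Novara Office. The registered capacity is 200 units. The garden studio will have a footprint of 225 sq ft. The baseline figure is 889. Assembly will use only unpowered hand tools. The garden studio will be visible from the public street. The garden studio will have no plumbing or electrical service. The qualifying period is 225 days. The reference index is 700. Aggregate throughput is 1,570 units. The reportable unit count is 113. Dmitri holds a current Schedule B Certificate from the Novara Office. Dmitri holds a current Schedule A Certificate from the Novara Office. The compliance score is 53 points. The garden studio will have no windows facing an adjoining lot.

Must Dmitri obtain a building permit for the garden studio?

Exception (a): the structure's footprint is 225 sq ft, less than the 290 sq ft limit; a current Schedule B Certificate is held; a current Schedule A Certificate is held — every condition holds. Applying paragraphs (f)–(k): (f) would limit (a) — a current Tier A Registration is held — but (g) sets (f) aside: (g) operates against (f): a current Annual Clearance is held. (h) is engaged (a current Provisional Exemption Letter is held), but is displaced by (i): (i) operates — a home-based business operates on the lot. (j) would limit (i) — aggregate throughput is 1,570 units, below the 1,730 units limit — but (k) sets (j) aside: (k) operates against (j): the baseline figure is 889, under the 914 limit. So (a) applies.
All of (b)'s requirements are met (the qualifying period is 225 days, under the 230 days limit; the reportable unit count is 113, meeting the 105 threshold). However, paragraph (l) must be considered: (l) is engaged — the coverage ratio is 76%, meeting the 62% threshold. (b) is therefore removed.
Exception (c) does not apply: the structure will be visible from the street.
Exception (d) does not apply: the compliance score is 53 points, short of 55 points.
Exception (e) requires that the owner holds a current Tier 4 Certificate from the Novara Office; but no current Tier 4 Certificate is held, so (e) is unavailable.

No — exception (a) applies; Dmitri does not need a building permit.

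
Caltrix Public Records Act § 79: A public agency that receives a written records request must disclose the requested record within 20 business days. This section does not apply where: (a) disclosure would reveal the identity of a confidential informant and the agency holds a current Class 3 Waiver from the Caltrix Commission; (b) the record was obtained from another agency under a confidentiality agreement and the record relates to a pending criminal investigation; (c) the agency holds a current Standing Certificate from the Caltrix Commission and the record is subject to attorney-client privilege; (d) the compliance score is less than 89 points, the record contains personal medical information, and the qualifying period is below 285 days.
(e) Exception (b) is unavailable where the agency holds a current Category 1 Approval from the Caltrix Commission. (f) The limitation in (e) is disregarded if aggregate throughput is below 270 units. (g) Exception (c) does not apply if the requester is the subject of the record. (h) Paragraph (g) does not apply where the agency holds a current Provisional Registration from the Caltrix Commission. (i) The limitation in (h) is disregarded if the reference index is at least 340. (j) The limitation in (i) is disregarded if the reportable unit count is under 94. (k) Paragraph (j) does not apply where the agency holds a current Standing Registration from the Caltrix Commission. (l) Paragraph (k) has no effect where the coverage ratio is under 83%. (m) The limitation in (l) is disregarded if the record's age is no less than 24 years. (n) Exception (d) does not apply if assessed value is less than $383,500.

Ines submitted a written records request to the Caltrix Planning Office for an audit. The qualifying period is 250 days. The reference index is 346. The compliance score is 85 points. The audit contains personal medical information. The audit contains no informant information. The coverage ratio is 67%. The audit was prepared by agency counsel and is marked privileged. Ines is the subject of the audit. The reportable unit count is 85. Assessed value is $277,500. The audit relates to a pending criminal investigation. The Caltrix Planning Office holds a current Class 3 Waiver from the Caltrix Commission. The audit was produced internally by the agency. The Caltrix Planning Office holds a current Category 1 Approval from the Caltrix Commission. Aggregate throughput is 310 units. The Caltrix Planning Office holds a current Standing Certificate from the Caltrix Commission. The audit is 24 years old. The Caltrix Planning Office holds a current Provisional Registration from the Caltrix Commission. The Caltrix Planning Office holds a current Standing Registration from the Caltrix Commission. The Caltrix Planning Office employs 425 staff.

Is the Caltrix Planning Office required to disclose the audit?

Yes — the Caltrix Planning Office must disclose the audit.

Exception (a) fails — the audit contains no informant information.
Exception (b) does not apply: the audit was produced internally.
All of (c)'s requirements are met (a current Standing Certificate is held; the audit is privileged). However, paragraphs (g)–(m) must be considered: (g) is engaged — Ines is the subject of the audit. (h) is triggered (a current Provisional Registration is held), but is displaced by (i): (i) operates against (h): the reference index is 346, meeting the 340 threshold. (j) would limit (i) — the reportable unit count is 85, under the 94 limit — but (k) sets (j) aside: (k) is triggered — a current Standing Registration is held. (l) operates (the coverage ratio is 67%, under the 83% limit), but is set aside by (m): (m) operates against (l): the record's age is 24 years, meeting the 24 years threshold. Exception (c) does not apply.
Exception (d) is satisfied on its face — the compliance score is 85 points, less than the 89 points limit; the audit contains personal medical information; the qualifying period is 250 days, below the 285 days limit. However, paragraph (n) must be considered: (n) applies — assessed value is $277,500, less than the $383,500 limit. (d) is therefore removed.
None of the exceptions is available; § 79 applies in full.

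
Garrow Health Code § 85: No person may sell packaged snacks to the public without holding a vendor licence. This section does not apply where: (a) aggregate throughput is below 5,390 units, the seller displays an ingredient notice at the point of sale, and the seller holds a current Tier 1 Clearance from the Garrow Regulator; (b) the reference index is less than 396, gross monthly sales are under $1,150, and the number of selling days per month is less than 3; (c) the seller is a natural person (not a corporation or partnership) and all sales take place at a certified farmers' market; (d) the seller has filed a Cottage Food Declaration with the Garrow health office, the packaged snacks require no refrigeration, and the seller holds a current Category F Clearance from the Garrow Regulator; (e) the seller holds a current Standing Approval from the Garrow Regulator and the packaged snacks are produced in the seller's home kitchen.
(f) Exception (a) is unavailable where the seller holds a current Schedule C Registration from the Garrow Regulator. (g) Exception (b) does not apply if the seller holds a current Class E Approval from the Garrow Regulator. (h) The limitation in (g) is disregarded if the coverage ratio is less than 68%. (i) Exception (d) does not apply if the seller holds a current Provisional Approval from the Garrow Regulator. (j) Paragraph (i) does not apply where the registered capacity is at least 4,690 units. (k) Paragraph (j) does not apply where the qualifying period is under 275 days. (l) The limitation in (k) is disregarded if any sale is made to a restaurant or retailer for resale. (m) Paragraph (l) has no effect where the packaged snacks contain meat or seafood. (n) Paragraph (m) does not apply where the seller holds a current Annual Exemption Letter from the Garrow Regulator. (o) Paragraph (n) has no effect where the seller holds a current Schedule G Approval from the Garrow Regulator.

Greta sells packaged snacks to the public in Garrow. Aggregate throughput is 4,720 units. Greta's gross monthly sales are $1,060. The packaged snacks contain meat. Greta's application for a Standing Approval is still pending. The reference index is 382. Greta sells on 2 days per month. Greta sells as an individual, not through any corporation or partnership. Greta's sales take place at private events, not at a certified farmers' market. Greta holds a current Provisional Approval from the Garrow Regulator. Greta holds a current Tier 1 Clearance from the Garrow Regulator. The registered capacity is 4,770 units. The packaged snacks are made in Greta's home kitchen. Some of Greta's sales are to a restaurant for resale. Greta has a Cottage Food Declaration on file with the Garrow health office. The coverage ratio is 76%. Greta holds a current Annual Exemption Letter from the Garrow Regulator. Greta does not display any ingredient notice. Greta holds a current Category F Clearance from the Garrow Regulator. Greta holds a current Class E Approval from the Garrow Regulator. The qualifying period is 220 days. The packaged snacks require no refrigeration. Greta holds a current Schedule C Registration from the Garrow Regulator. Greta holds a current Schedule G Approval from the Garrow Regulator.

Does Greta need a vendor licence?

Exception (a) fails — no ingredient notice is displayed.
Exception (b): the reference index is 382, less than the 396 limit; gross monthly sales are $1,060, under the $1,150 limit; the number of selling days per month is 2, less than the 3 limit — every condition holds. But: (g) operates — a current Class E Approval is held. (h) is not triggered (the coverage ratio is 76%, not less than 68%), so (g) stands. Exception (b) does not apply.
Exception (c) fails — sales are at private events, not a certified farmers' market.
Exception (d)'s conditions are all satisfied: a Cottage Food Declaration is on file; the packaged snacks are shelf-stable; a current Category F Clearance is held. However, paragraphs (i)–(o) must be considered: (i) operates against (d): a current Provisional Approval is held. (j) operates (the registered capacity is 4,770 units, meeting the 4,690 units threshold), but is set aside by (k): (k) operates against (j): the qualifying period is 220 days, under the 275 days limit. (l) is triggered (some sales are to a restaurant for resale), but is displaced by (m): (m) is engaged — the packaged snacks contain meat. (n) would limit (m) — a current Annual Exemption Letter is held — but (o) sets (n) aside: (o) applies — a current Schedule G Approval is held. Exception (d) does not apply.
Exception (e) requires that the seller holds a current Standing Approval from the Garrow Regulator; but no current Standing Approval is held, so (e) is unavailable.
No exception applies. The general rule governs.

Yes — Greta must hold a vendor licence.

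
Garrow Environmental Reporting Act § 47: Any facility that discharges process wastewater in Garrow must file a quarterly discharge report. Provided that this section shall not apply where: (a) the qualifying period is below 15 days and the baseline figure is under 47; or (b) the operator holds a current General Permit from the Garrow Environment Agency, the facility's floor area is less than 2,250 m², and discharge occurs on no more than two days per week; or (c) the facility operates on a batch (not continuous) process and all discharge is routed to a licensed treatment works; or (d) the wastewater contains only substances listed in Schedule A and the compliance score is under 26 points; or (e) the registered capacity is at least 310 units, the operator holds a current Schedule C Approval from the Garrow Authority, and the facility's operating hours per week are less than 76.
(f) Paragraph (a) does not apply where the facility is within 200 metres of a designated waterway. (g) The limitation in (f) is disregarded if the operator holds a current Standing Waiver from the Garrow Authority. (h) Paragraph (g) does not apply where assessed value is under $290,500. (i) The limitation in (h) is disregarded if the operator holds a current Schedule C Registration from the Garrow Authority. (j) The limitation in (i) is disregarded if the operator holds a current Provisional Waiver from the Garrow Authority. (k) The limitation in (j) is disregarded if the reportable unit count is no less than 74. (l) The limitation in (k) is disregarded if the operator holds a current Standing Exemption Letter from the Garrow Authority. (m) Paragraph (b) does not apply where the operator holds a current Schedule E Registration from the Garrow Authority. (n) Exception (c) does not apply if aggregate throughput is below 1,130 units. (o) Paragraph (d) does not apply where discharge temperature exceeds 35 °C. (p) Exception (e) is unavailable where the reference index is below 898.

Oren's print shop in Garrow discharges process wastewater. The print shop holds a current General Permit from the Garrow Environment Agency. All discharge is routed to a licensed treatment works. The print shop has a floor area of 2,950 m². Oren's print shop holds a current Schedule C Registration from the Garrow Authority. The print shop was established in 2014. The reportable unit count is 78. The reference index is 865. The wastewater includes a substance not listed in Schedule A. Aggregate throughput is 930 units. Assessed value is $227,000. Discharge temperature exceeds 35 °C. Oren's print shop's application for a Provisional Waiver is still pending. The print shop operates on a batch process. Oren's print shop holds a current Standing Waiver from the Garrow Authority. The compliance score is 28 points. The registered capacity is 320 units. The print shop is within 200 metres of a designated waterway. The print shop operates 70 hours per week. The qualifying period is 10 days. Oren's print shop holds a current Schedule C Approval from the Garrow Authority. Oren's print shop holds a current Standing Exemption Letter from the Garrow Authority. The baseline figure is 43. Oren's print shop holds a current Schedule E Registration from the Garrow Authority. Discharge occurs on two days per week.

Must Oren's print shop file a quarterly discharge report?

Exception (a): the qualifying period is 10 days, below the 15 days limit; the baseline figure is 43, under the 47 limit — every condition holds. Under paragraphs (f)–(l): (f) is triggered (the print shop is within 200 m of a designated waterway), but is overridden by (g): (g) operates — a current Standing Waiver is held. (h) is engaged (assessed value is $227,000, under the $290,500 limit), but is overridden by (i): (i) operates against (h): a current Schedule C Registration is held. (j), which would lift (i), does not operate here — the Provisional Waiver is not current. Exception (a) stands.
Exception (b) requires that the facility's floor area is less than 2,250 m²; but the facility's floor area is 2,950 m², not less than 2,250 m², so (b) is unavailable.
Exception (c)'s conditions are all satisfied: the facility operates on a batch process; discharge is routed to a licensed treatment works. But applying paragraph (n): (n) operates — aggregate throughput is 930 units, below the 1,130 units limit. So (c) is unavailable.
Exception (d) fails — the wastewater includes a non-Schedule-A substance.
All of (e)'s requirements are met (the registered capacity is 320 units, meeting the 310 units threshold; a current Schedule C Approval is held; the facility's operating hours per week are 70, less than the 76 limit). Turning to paragraph (p): (p) operates against (e): the reference index is 865, below the 898 limit. Exception (e) does not apply.

No — exception (a) applies; Oren's print shop is not required to file a quarterly discharge report.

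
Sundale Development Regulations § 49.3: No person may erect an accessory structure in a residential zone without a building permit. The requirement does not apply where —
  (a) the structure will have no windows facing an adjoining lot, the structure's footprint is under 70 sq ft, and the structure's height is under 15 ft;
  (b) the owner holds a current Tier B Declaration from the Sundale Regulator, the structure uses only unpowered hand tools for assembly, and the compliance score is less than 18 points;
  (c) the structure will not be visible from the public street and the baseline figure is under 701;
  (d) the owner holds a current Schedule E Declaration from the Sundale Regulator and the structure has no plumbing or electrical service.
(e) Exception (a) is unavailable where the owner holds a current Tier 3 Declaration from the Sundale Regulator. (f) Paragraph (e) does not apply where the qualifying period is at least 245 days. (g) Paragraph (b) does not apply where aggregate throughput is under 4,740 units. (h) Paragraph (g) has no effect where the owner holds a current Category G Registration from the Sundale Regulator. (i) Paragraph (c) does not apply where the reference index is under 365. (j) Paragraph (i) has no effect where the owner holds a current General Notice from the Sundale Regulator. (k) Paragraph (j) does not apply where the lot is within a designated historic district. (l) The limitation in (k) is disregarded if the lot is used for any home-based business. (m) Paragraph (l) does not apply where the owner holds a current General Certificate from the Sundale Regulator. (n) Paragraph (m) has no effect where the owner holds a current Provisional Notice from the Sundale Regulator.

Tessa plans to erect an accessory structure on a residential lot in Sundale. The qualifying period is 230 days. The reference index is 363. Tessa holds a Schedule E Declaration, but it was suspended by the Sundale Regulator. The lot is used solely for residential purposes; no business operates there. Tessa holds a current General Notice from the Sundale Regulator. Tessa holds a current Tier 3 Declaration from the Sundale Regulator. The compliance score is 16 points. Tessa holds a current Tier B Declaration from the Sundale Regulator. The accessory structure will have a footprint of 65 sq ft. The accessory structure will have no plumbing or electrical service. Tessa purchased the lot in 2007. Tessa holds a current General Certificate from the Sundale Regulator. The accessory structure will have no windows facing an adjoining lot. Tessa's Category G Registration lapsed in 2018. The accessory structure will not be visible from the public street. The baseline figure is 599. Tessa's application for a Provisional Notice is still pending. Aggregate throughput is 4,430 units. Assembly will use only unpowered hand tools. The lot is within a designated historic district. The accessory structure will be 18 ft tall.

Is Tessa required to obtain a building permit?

Exception (a) does not apply: the structure's height is 18 ft, not under 15 ft.
All of (b)'s requirements are met (a current Tier B Declaration is held; assembly uses only hand tools; the compliance score is 16 points, less than the 18 points limit). But applying paragraphs (g)–(h): (g) applies — aggregate throughput is 4,430 units, under the 4,740 units limit. (h) is inapplicable (there is no Category G Registration in force), so (g) stands. So (b) is unavailable.
Exception (c) is satisfied on its face — the structure will not be visible from the street; the baseline figure is 599, under the 701 limit. Turning to paragraphs (i)–(n): (i) operates against (c): the reference index is 363, under the 365 limit. (j) would limit (i) — a current General Notice is held — but (k) sets (j) aside: (k) is engaged — the lot is in a historic district. (l) does not operate here (the lot is solely residential), so (k) stands. So (c) is unavailable.
Exception (d) requires that the owner holds a current Schedule E Declaration from the Sundale Regulator; but no current Schedule E Declaration is held, so (d) is unavailable.
No exception applies. The general rule governs.

Yes — Tessa must obtain a building permit.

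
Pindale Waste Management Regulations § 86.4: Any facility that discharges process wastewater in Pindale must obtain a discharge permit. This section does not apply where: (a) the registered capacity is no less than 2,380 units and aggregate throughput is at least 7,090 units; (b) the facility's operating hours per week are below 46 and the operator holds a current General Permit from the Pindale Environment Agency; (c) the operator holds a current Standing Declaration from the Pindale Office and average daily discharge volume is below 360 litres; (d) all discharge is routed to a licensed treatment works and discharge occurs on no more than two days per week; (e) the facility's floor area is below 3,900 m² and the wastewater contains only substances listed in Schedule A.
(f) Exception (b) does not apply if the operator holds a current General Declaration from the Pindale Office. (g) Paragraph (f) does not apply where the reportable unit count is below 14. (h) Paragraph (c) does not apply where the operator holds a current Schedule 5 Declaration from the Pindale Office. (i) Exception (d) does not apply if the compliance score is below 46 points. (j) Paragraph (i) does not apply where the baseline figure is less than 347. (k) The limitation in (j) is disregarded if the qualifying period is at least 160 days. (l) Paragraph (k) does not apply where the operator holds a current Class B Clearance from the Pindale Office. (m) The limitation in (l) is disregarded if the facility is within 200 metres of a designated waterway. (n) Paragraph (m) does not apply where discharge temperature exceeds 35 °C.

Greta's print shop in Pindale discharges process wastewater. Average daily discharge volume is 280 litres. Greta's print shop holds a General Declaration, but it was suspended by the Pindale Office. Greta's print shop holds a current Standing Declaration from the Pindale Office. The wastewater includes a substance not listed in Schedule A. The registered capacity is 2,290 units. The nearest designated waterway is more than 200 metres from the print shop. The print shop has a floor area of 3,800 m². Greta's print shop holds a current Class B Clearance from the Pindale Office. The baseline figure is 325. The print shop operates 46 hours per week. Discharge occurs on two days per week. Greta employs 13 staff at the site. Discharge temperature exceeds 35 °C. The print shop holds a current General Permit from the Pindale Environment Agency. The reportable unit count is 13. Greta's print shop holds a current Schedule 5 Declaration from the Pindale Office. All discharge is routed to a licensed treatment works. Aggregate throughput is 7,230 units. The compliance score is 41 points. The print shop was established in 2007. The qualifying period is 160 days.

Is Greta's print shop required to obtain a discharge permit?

Exception (a) requires that the registered capacity is no less than 2,380 units; but the registered capacity is 2,290 units, short of 2,380 units, so (a) is unavailable.
Exception (b) does not apply: the facility's operating hours per week are 46, not below 46.
Exception (c) is satisfied on its face — a current Standing Declaration is held; average daily discharge volume is 280 litres, below the 360 litres limit. But: (h) operates against (c): a current Schedule 5 Declaration is held. Exception (c) does not apply.
Exception (d): discharge is routed to a licensed treatment works; discharge occurs on no more than two days per week — every condition holds. Under paragraphs (i)–(n): (i) would limit (d) — the compliance score is 41 points, below the 46 points limit — but (j) sets (i) aside: (j) applies — the baseline figure is 325, less than the 347 limit. (k) applies (the qualifying period is 160 days, meeting the 160 days threshold), but is itself disapplied by (l): (l) applies — a current Class B Clearance is held. (m) is inapplicable (the print shop is more than 200 m from any designated waterway), so (l) stands. (d) remains available.
Exception (e) does not apply: the wastewater includes a non-Schedule-A substance.

No — exception (d) applies; Greta's print shop is not required to obtain a discharge permit.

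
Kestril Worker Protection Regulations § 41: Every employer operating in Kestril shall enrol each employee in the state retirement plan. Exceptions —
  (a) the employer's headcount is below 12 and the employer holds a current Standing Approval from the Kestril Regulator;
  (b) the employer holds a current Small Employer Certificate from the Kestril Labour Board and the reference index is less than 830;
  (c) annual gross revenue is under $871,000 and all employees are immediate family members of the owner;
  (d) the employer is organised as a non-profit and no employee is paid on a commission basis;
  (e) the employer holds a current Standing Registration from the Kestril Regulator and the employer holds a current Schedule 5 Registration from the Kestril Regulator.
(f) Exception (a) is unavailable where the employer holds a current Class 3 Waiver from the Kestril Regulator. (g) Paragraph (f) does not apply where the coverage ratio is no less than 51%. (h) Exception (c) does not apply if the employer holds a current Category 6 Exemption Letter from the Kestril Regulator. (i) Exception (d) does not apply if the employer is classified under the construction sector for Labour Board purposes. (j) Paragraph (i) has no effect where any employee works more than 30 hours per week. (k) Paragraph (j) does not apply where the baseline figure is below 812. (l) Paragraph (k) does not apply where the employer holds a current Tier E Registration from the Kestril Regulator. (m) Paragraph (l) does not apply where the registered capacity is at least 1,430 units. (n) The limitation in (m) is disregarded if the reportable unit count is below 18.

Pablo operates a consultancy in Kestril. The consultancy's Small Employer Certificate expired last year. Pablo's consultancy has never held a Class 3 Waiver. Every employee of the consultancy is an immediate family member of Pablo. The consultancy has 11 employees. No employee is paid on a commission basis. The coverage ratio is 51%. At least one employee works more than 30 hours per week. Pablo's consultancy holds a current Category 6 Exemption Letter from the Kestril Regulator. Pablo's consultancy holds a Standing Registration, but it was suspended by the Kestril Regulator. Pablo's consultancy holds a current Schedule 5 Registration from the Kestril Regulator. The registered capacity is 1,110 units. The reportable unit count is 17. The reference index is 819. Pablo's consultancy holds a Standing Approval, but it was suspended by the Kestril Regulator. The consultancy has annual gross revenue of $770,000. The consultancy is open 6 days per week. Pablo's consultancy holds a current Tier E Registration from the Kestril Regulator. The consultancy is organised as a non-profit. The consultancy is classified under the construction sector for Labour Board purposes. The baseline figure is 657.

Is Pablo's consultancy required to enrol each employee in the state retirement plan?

Exception (a) requires that the employer holds a current Standing Approval from the Kestril Regulator; but no current Standing Approval is held, so (a) is unavailable.
Exception (b) requires that the employer holds a current Small Employer Certificate from the Kestril Labour Board; but the Small Employer Certificate has expired, so (b) is unavailable.
Exception (c) is satisfied on its face — annual gross revenue is $770,000, under the $871,000 limit; every employee is an immediate family member. But: (h) operates against (c): a current Category 6 Exemption Letter is held. Exception (c) does not apply.
Exception (d): the employer is a non-profit; no employee is paid on commission — every condition holds. Under paragraphs (i)–(n): (i) would limit (d) — the consultancy is classified under the construction sector — but (j) sets (i) aside: (j) operates against (i): at least one employee exceeds 30 hours/week. (k) would limit (j) — the baseline figure is 657, below the 812 limit — but (l) sets (k) aside: (l) applies — a current Tier E Registration is held. (m) is not triggered (the registered capacity is 1,110 units, short of 1,430 units), so (l) stands. Exception (d) stands.
Exception (e) fails — no current Standing Registration is held.

No — exception (d) applies; Pablo's consultancy is not required to enrol each employee in the state retirement plan.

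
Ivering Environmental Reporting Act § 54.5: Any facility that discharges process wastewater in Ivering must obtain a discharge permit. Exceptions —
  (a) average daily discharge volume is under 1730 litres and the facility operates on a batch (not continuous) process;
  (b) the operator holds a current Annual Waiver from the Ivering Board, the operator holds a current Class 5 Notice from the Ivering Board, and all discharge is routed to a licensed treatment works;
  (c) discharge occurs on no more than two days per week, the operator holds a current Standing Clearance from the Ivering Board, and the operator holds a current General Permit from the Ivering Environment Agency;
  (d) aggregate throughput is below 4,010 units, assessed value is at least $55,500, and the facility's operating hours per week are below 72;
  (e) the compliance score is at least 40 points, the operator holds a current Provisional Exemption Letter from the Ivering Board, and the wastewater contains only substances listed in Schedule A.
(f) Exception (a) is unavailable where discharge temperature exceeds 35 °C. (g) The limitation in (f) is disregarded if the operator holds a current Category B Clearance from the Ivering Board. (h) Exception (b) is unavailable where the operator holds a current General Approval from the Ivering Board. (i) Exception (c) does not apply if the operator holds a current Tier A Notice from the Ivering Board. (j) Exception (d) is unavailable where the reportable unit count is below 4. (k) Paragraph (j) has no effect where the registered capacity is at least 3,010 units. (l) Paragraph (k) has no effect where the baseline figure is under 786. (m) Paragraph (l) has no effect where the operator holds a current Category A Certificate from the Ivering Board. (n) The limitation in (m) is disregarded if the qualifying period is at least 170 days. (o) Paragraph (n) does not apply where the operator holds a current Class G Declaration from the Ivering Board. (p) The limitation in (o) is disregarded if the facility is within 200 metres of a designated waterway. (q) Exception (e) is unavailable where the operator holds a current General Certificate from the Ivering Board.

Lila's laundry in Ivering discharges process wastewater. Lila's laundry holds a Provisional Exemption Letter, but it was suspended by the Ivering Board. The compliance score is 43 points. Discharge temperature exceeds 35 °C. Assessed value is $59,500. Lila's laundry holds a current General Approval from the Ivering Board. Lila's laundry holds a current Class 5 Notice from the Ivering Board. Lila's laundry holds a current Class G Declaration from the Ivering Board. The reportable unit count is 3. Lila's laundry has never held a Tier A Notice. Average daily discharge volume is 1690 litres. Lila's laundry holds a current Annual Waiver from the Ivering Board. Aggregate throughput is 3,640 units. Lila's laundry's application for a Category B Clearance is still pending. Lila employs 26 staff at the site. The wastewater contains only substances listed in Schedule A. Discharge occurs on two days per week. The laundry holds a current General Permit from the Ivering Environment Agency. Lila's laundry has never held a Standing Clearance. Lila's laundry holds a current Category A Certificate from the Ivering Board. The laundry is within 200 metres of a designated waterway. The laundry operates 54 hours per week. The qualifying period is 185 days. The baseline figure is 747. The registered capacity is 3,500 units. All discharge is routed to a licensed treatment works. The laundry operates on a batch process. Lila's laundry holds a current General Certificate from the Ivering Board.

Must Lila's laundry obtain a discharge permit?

Yes — Lila's laundry must obtain a discharge permit.

Exception (a) is satisfied on its face — average daily discharge volume is 1690 litres, under the 1730 litres limit; the facility operates on a batch process. Turning to paragraphs (f)–(g): (f) operates against (a): discharge temperature exceeds 35 °C. (g), which would lift (f), is inapplicable — no current Category B Clearance is held. So (a) is unavailable.
Exception (b)'s conditions are all satisfied: a current Annual Waiver is held; a current Class 5 Notice is held; discharge is routed to a licensed treatment works. But applying paragraph (h): (h) operates against (b): a current General Approval is held. Exception (b) does not apply.
Exception (c) does not apply: there is no Standing Clearance in force.
Exception (d) is satisfied on its face — aggregate throughput is 3,640 units, below the 4,010 units limit; assessed value is $59,500, meeting the $55,500 threshold; the facility's operating hours per week are 54, below the 72 limit. However, paragraphs (j)–(p) must be considered: (j) operates against (d): the reportable unit count is 3, below the 4 limit. (k) would limit (j) — the registered capacity is 3,500 units, meeting the 3,010 units threshold — but (l) sets (k) aside: (l) applies — the baseline figure is 747, under the 786 limit. (m) applies (a current Category A Certificate is held), but is displaced by (n): (n) applies — the qualifying period is 185 days, meeting the 170 days threshold. (o) would limit (n) — a current Class G Declaration is held — but (p) sets (o) aside: (p) applies — the laundry is within 200 m of a designated waterway. Exception (d) does not apply.
Exception (e) does not apply: there is no Provisional Exemption Letter in force.
None of the exceptions is available; § 54.5 applies in full.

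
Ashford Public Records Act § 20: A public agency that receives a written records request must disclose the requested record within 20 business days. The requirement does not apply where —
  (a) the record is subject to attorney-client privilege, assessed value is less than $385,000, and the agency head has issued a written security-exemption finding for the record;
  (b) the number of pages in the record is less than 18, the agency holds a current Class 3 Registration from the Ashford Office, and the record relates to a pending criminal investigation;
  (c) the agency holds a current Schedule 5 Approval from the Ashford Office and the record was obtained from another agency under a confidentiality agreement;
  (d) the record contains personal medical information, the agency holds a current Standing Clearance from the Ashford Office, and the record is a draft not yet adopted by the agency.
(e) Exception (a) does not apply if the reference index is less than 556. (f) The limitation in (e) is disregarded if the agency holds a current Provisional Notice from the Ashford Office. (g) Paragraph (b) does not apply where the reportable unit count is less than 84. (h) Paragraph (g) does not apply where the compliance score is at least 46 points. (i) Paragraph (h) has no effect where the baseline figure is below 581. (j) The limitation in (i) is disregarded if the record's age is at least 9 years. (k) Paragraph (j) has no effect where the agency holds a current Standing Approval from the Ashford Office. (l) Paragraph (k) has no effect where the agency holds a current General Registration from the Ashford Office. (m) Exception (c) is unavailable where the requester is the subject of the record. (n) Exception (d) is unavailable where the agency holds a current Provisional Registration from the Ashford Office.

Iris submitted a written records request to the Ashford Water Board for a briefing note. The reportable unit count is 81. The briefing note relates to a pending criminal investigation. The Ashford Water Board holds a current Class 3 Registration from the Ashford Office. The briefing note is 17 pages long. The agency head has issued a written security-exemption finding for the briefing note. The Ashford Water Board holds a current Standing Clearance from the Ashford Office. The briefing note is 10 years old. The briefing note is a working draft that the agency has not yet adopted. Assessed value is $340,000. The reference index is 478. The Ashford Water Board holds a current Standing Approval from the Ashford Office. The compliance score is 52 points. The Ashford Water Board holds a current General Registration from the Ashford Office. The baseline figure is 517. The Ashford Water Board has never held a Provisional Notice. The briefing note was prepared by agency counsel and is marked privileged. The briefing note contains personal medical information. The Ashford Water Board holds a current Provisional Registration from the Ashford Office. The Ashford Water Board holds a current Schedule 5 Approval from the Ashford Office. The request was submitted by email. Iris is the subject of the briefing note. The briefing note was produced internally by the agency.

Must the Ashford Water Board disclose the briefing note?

Exception (a)'s conditions are all satisfied: the briefing note is privileged; assessed value is $340,000, less than the $385,000 limit; a written security-exemption finding has been issued. However, paragraphs (e)–(f) must be considered: (e) operates — the reference index is 478, less than the 556 limit. (f) does not operate here (there is no Provisional Notice in force), so (e) stands. So (a) is unavailable.
All of (b)'s requirements are met (the number of pages in the record is 17, less than the 18 limit; a current Class 3 Registration is held; the briefing note relates to a pending investigation). As to paragraphs (g)–(l): (g) applies (the reportable unit count is 81, less than the 84 limit), but is overridden by (h): (h) operates against (g): the compliance score is 52 points, meeting the 46 points threshold. (i) is triggered (the baseline figure is 517, below the 581 limit), but is set aside by (j): (j) applies — the record's age is 10 years, meeting the 9 years threshold. (k) is triggered (a current Standing Approval is held), but is itself disapplied by (l): (l) operates against (k): a current General Registration is held. Exception (b) stands.
Exception (c) does not apply: the briefing note was produced internally.
Exception (d)'s conditions are all satisfied: the briefing note contains personal medical information; a current Standing Clearance is held; the briefing note is an unadopted draft. Turning to paragraph (n): (n) operates against (d): a current Provisional Registration is held. So (d) is unavailable.

No — exception (b) applies; the Ashford Water Board is not required to disclose the briefing note.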